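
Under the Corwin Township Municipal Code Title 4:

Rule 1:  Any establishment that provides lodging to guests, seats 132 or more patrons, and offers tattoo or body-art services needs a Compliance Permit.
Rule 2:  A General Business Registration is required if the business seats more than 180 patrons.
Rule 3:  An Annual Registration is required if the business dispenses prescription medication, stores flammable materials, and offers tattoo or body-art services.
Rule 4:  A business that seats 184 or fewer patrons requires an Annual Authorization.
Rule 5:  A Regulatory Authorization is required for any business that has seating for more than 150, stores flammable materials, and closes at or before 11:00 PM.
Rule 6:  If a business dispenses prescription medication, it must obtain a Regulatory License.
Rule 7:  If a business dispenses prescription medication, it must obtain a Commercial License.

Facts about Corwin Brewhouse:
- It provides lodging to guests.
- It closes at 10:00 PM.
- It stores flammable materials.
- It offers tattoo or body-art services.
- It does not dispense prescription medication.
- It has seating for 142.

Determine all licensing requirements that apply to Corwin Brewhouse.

Annual Authorization, Compliance Permit

Rule 1: provides lodging to guests; seating 142 ≥ 132; offers tattoo or body-art services → Compliance Permit required.
Rule 2: seating 142 ≤ 180 → General Business Registration not required.
Rule 3: does not dispense prescription medication; stores flammable materials; offers tattoo or body-art services → Annual Registration not required.
Rule 4: seating 142 ≤ 184 → Annual Authorization required.
Rule 5: seating 142 ≤ 150; stores flammable materials; closes 10:00 PM, at/before 11:00 PM → Regulatory Authorization not required.
Rule 6: does not dispense prescription medication → Regulatory License not required.
Rule 7: does not dispense prescription medication → Commercial License not required.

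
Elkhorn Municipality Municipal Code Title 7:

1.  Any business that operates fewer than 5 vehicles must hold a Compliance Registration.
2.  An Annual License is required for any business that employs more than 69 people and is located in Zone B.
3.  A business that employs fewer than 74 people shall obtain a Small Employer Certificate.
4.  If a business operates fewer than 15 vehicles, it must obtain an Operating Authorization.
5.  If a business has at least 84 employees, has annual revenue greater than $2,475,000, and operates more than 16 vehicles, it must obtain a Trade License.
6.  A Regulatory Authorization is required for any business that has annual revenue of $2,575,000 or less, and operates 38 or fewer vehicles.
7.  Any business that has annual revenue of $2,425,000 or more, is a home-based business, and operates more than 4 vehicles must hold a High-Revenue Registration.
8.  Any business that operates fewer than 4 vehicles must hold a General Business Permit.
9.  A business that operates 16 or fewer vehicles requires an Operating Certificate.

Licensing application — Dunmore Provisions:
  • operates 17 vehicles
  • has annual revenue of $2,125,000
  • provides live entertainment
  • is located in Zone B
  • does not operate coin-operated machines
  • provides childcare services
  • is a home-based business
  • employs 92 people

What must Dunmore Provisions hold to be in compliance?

1. vehicles 17 ≥ 5 → Compliance Registration not required.
2. employees 92 > 69; is located in Zone B → Annual License required.
3. employees 92 ≥ 74 → Small Employer Certificate not required.
4. vehicles 17 ≥ 15 → Operating Authorization not required.
5. employees 92 ≥ 84; revenue $2,125,000 ≤ $2,475,000; vehicles 17 > 16 → Trade License not required.
6. revenue $2,125,000 ≤ $2,575,000; vehicles 17 ≤ 38 → Regulatory Authorization required.
7. revenue $2,125,000 < $2,425,000; is a home-based business; vehicles 17 > 4 → High-Revenue Registration not required.
8. vehicles 17 ≥ 4 → General Business Permit not required.
9. vehicles 17 > 16 → Operating Certificate not required.

Annual License, Regulatory Authorization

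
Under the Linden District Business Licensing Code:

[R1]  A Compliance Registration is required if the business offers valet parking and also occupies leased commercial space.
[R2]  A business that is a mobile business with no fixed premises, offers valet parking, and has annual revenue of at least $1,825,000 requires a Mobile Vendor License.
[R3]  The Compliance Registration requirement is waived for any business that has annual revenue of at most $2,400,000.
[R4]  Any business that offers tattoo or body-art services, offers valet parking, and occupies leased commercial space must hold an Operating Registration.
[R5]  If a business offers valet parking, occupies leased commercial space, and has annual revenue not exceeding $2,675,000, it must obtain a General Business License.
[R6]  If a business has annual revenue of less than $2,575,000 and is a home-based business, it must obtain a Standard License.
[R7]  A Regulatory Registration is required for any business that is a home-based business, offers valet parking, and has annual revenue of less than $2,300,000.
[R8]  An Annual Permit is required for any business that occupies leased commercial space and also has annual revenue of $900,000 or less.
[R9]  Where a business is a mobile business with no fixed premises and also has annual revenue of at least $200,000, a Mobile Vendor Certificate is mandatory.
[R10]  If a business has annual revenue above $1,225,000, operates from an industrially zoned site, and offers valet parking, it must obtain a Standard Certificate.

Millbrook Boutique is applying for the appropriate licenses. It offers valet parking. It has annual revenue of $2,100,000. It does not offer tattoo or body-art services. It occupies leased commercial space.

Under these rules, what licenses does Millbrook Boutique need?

General Business License

[R1] offers valet parking; occupies leased commercial space → Compliance Registration required.
[R2] occupies leased commercial space (not: is a mobile business with no fixed premises); offers valet parking; revenue $2,100,000 ≥ $1,825,000 → Mobile Vendor License not required.
[R3] revenue $2,100,000 ≤ $2,400,000 → exempt from Compliance Registration.
[R4] does not offer tattoo or body-art services; offers valet parking; occupies leased commercial space → Operating Registration not required.
[R5] offers valet parking; occupies leased commercial space; revenue $2,100,000 ≤ $2,675,000 → General Business License required.
[R6] revenue $2,100,000 < $2,575,000; occupies leased commercial space (not: is a home-based business) → Standard License not required.
[R7] occupies leased commercial space (not: is a home-based business); offers valet parking; revenue $2,100,000 < $2,300,000 → Regulatory Registration not required.
[R8] occupies leased commercial space; revenue $2,100,000 > $900,000 → Annual Permit not required.
[R9] occupies leased commercial space (not: is a mobile business with no fixed premises); revenue $2,100,000 ≥ $200,000 → Mobile Vendor Certificate not required.
[R10] revenue $2,100,000 > $1,225,000; occupies leased commercial space (not: operates from an industrially zoned site); offers valet parking → Standard Certificate not required.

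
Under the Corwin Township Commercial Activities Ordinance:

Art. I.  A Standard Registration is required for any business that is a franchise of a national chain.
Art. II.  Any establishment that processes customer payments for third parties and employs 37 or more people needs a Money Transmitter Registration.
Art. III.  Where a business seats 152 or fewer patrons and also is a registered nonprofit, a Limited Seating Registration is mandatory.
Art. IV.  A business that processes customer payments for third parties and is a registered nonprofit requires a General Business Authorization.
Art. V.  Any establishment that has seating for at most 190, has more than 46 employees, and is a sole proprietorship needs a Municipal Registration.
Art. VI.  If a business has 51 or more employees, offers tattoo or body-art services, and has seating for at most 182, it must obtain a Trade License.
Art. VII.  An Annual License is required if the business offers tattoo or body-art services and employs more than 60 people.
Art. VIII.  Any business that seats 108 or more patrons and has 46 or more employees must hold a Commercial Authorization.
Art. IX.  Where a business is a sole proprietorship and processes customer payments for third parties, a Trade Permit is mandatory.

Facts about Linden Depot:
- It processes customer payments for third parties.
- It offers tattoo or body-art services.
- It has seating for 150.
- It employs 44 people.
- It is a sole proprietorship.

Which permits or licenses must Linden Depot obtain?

Money Transmitter Registration, Trade Permit

Art. I. is a sole proprietorship (not: is a franchise of a national chain) → Standard Registration not required.
Art. II. processes customer payments for third parties; employees 44 ≥ 37 → Money Transmitter Registration required.
Art. III. seating 150 ≤ 152; is a sole proprietorship (not: is a registered nonprofit) → Limited Seating Registration not required.
Art. IV. processes customer payments for third parties; is a sole proprietorship (not: is a registered nonprofit) → General Business Authorization not required.
Art. V. seating 150 ≤ 190; employees 44 ≤ 46; is a sole proprietorship → Municipal Registration not required.
Art. VI. employees 44 < 51; offers tattoo or body-art services; seating 150 ≤ 182 → Trade License not required.
Art. VII. offers tattoo or body-art services; employees 44 ≤ 60 → Annual License not required.
Art. VIII. seating 150 ≥ 108; employees 44 < 46 → Commercial Authorization not required.
Art. IX. is a sole proprietorship; processes customer payments for third parties → Trade Permit required.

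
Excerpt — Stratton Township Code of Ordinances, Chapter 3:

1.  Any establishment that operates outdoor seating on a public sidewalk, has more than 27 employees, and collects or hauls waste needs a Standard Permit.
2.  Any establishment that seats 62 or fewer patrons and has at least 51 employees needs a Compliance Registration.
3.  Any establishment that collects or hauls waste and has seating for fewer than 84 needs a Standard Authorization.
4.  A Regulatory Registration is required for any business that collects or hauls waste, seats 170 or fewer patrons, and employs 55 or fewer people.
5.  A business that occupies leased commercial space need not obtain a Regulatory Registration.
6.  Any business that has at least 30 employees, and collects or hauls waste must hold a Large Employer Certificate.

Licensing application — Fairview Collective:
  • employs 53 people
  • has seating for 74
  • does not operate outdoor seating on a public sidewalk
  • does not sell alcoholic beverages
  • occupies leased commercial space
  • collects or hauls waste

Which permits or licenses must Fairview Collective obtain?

1. does not operate outdoor seating on a public sidewalk; employees 53 > 27; collects or hauls waste → Standard Permit not required.
2. seating 74 > 62; employees 53 ≥ 51 → Compliance Registration not required.
3. collects or hauls waste; seating 74 < 84 → Standard Authorization required.
4. collects or hauls waste; seating 74 ≤ 170; employees 53 ≤ 55 → Regulatory Registration required.
5. occupies leased commercial space → exempt from Regulatory Registration.
6. employees 53 ≥ 30; collects or hauls waste → Large Employer Certificate required.

Large Employer Certificate, Standard Authorization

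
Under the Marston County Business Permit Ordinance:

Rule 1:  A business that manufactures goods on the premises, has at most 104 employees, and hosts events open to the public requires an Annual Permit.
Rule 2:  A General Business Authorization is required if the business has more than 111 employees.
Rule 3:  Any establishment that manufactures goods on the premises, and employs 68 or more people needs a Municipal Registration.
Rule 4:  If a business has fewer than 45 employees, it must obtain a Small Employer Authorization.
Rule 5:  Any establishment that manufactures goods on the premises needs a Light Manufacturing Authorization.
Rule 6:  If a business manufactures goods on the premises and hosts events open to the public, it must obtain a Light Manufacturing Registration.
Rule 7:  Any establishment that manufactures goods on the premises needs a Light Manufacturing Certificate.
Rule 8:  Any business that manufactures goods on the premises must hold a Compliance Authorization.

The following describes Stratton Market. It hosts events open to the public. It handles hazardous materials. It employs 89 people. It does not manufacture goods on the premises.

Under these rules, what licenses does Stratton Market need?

None

Rule 1: does not manufacture goods on the premises; employees 89 ≤ 104; hosts events open to the public → Annual Permit not required.
Rule 2: employees 89 ≤ 111 → General Business Authorization not required.
Rule 3: does not manufacture goods on the premises; employees 89 ≥ 68 → Municipal Registration not required.
Rule 4: employees 89 ≥ 45 → Small Employer Authorization not required.
Rule 5: does not manufacture goods on the premises → Light Manufacturing Authorization not required.
Rule 6: does not manufacture goods on the premises; hosts events open to the public → Light Manufacturing Registration not required.
Rule 7: does not manufacture goods on the premises → Light Manufacturing Certificate not required.
Rule 8: does not manufacture goods on the premises → Compliance Authorization not required.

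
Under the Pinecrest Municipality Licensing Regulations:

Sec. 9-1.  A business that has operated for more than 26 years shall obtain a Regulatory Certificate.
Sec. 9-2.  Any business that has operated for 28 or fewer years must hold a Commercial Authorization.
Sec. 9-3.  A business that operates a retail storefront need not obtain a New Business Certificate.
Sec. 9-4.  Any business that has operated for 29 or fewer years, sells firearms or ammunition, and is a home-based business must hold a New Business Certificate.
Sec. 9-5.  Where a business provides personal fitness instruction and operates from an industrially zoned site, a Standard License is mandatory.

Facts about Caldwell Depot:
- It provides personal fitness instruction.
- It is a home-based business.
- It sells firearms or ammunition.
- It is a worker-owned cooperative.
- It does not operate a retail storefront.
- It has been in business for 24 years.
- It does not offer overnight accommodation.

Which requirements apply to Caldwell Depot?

Sec. 9-1. years in business 24 ≤ 26 → Regulatory Certificate not required.
Sec. 9-2. years in business 24 ≤ 28 → Commercial Authorization required.
Sec. 9-3. does not operate a retail storefront → New Business Certificate exemption does not apply.
Sec. 9-4. years in business 24 ≤ 29; sells firearms or ammunition; is a home-based business → New Business Certificate required.
Sec. 9-5. provides personal fitness instruction; is a home-based business (not: operates from an industrially zoned site) → Standard License not required.

Commercial Authorization, New Business Certificate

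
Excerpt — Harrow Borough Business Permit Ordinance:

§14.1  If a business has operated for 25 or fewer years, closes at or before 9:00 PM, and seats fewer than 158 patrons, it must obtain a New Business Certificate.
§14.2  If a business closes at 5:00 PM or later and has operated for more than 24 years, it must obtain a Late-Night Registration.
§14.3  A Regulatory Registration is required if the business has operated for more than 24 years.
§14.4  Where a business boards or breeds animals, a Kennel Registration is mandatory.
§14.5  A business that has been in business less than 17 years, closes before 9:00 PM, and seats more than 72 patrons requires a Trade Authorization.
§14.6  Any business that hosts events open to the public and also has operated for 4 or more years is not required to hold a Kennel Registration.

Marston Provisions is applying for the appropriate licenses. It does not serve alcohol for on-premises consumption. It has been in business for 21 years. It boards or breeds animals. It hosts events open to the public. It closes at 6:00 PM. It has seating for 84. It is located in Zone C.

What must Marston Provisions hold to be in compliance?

New Business Certificate

§14.1 years in business 21 ≤ 25; closes 6:00 PM, at/before 9:00 PM; seating 84 < 158 → New Business Certificate required.
§14.2 closes 6:00 PM, after 5:00 PM; years in business 21 ≤ 24 → Late-Night Registration not required.
§14.3 years in business 21 ≤ 24 → Regulatory Registration not required.
§14.4 boards or breeds animals → Kennel Registration required.
§14.5 years in business 21 ≥ 17; closes 6:00 PM, at/before 9:00 PM; seating 84 > 72 → Trade Authorization not required.
§14.6 hosts events open to the public; years in business 21 ≥ 4 → exempt from Kennel Registration.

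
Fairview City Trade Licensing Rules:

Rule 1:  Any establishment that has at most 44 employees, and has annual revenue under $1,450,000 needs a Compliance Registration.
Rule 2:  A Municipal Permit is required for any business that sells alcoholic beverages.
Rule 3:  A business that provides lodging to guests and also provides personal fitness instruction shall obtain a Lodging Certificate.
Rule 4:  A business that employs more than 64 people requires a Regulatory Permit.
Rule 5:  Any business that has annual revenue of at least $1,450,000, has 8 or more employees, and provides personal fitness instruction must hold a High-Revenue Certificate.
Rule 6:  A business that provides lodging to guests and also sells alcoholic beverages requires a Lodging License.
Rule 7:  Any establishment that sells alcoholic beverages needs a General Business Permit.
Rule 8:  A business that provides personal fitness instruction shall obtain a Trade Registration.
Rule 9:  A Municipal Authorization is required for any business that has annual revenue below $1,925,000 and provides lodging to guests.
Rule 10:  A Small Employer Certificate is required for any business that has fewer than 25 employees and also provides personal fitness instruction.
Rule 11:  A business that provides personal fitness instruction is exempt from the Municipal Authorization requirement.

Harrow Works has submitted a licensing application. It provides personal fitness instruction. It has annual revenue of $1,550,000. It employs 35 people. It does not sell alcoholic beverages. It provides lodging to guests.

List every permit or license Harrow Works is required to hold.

Rule 1: employees 35 ≤ 44; revenue $1,550,000 ≥ $1,450,000 → Compliance Registration not required.
Rule 2: does not sell alcoholic beverages → Municipal Permit not required.
Rule 3: provides lodging to guests; provides personal fitness instruction → Lodging Certificate required.
Rule 4: employees 35 ≤ 64 → Regulatory Permit not required.
Rule 5: revenue $1,550,000 ≥ $1,450,000; employees 35 ≥ 8; provides personal fitness instruction → High-Revenue Certificate required.
Rule 6: provides lodging to guests; does not sell alcoholic beverages → Lodging License not required.
Rule 7: does not sell alcoholic beverages → General Business Permit not required.
Rule 8: provides personal fitness instruction → Trade Registration required.
Rule 9: revenue $1,550,000 < $1,925,000; provides lodging to guests → Municipal Authorization required.
Rule 10: employees 35 ≥ 25; provides personal fitness instruction → Small Employer Certificate not required.
Rule 11: provides personal fitness instruction → exempt from Municipal Authorization.

High-Revenue Certificate, Lodging Certificate, Trade Registration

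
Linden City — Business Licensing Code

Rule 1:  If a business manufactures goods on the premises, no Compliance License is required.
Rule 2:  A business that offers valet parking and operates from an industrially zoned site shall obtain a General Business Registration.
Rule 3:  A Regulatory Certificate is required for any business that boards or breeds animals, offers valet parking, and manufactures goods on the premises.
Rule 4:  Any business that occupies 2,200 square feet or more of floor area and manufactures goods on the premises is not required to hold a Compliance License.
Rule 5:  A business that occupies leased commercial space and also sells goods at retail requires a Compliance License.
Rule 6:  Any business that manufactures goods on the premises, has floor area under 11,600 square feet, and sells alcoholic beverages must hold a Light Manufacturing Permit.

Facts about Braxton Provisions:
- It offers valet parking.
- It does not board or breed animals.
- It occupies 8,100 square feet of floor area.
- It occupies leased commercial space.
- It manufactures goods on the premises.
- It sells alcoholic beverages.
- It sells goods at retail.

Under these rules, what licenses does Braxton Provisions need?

Light Manufacturing Permit

Rule 1: manufactures goods on the premises → exempt from Compliance License.
Rule 2: offers valet parking; occupies leased commercial space (not: operates from an industrially zoned site) → General Business Registration not required.
Rule 3: does not board or breed animals; offers valet parking; manufactures goods on the premises → Regulatory Certificate not required.
Rule 4: floor area 8,100 square feet ≥ 2,200 square feet; manufactures goods on the premises → exempt from Compliance License.
Rule 5: occupies leased commercial space; sells goods at retail → Compliance License required.
Rule 6: manufactures goods on the premises; floor area 8,100 square feet < 11,600 square feet; sells alcoholic beverages → Light Manufacturing Permit required.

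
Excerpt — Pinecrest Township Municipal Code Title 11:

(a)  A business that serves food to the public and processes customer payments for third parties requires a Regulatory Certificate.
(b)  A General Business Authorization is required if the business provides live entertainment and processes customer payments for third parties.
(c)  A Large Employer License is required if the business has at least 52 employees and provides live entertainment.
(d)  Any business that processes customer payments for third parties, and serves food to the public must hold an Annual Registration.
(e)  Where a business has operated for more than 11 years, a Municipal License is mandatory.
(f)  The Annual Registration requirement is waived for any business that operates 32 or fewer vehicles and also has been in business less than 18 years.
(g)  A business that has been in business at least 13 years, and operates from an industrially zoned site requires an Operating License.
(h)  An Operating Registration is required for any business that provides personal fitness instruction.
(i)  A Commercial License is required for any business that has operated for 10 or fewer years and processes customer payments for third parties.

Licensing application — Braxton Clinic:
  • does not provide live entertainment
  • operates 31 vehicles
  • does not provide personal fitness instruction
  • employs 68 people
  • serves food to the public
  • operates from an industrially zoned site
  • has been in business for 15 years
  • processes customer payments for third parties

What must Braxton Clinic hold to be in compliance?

(a) serves food to the public; processes customer payments for third parties → Regulatory Certificate required.
(b) does not provide live entertainment; processes customer payments for third parties → General Business Authorization not required.
(c) employees 68 ≥ 52; does not provide live entertainment → Large Employer License not required.
(d) processes customer payments for third parties; serves food to the public → Annual Registration required.
(e) years in business 15 > 11 → Municipal License required.
(f) vehicles 31 ≤ 32; years in business 15 < 18 → exempt from Annual Registration.
(g) years in business 15 ≥ 13; operates from an industrially zoned site → Operating License required.
(h) does not provide personal fitness instruction → Operating Registration not required.
(i) years in business 15 > 10; processes customer payments for third parties → Commercial License not required.

Municipal License, Operating License, Regulatory Certificate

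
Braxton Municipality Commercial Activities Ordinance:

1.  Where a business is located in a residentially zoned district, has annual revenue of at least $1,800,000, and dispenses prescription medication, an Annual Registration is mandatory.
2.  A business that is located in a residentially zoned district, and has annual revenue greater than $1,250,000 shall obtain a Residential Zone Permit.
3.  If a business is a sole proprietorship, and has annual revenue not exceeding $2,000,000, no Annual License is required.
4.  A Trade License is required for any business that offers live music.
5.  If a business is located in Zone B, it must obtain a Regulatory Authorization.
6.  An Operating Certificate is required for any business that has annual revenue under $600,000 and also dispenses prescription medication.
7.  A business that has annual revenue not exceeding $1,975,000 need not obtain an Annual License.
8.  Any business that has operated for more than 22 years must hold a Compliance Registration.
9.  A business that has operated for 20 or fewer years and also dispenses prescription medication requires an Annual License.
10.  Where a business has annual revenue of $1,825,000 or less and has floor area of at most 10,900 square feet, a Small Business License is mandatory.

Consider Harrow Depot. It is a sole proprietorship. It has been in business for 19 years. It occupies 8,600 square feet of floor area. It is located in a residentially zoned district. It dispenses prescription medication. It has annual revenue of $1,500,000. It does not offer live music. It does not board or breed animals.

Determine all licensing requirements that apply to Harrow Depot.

1. is located in a residentially zoned district; revenue $1,500,000 < $1,800,000; dispenses prescription medication → Annual Registration not required.
2. is located in a residentially zoned district; revenue $1,500,000 > $1,250,000 → Residential Zone Permit required.
3. is a sole proprietorship; revenue $1,500,000 ≤ $2,000,000 → exempt from Annual License.
4. does not offer live music → Trade License not required.
5. is located in a residentially zoned district (not: is located in Zone B) → Regulatory Authorization not required.
6. revenue $1,500,000 ≥ $600,000; dispenses prescription medication → Operating Certificate not required.
7. revenue $1,500,000 ≤ $1,975,000 → exempt from Annual License.
8. years in business 19 ≤ 22 → Compliance Registration not required.
9. years in business 19 ≤ 20; dispenses prescription medication → Annual License required.
10. revenue $1,500,000 ≤ $1,825,000; floor area 8,600 square feet ≤ 10,900 square feet → Small Business License required.

Residential Zone Permit, Small Business License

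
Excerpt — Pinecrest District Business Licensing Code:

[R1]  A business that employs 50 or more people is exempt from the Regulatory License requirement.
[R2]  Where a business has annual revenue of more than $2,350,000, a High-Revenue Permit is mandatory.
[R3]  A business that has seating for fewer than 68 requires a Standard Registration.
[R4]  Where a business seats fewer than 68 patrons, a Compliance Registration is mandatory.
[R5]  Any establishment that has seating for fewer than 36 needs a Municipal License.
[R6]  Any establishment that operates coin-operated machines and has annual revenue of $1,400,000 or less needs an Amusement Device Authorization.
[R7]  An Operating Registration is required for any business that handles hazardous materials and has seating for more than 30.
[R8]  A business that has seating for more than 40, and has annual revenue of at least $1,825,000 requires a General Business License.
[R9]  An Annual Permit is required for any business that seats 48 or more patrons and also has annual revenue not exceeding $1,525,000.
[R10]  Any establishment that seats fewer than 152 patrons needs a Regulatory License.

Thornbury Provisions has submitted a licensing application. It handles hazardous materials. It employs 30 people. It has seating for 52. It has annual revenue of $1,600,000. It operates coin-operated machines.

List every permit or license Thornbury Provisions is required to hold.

Compliance Registration, Operating Registration, Regulatory License, Standard Registration

[R1] employees 30 < 50 → Regulatory License exemption does not apply.
[R2] revenue $1,600,000 ≤ $2,350,000 → High-Revenue Permit not required.
[R3] seating 52 < 68 → Standard Registration required.
[R4] seating 52 < 68 → Compliance Registration required.
[R5] seating 52 ≥ 36 → Municipal License not required.
[R6] operates coin-operated machines; revenue $1,600,000 > $1,400,000 → Amusement Device Authorization not required.
[R7] handles hazardous materials; seating 52 > 30 → Operating Registration required.
[R8] seating 52 > 40; revenue $1,600,000 < $1,825,000 → General Business License not required.
[R9] seating 52 ≥ 48; revenue $1,600,000 > $1,525,000 → Annual Permit not required.
[R10] seating 52 < 152 → Regulatory License required.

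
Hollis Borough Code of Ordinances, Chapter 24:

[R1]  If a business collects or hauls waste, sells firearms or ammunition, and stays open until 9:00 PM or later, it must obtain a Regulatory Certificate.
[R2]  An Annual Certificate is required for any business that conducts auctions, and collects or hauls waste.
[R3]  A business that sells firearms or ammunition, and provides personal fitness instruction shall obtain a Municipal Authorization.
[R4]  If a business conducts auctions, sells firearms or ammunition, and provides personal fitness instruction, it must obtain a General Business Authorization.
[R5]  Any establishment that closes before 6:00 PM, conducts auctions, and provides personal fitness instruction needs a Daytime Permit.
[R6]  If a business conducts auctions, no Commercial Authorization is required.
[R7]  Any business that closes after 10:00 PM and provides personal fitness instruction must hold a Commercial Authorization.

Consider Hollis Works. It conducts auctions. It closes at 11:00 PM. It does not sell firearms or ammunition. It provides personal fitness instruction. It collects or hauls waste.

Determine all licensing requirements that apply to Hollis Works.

[R1] collects or hauls waste; does not sell firearms or ammunition; closes 11:00 PM, after 9:00 PM → Regulatory Certificate not required.
[R2] conducts auctions; collects or hauls waste → Annual Certificate required.
[R3] does not sell firearms or ammunition; provides personal fitness instruction → Municipal Authorization not required.
[R4] conducts auctions; does not sell firearms or ammunition; provides personal fitness instruction → General Business Authorization not required.
[R5] closes 11:00 PM, after 6:00 PM; conducts auctions; provides personal fitness instruction → Daytime Permit not required.
[R6] conducts auctions → exempt from Commercial Authorization.
[R7] closes 11:00 PM, after 10:00 PM; provides personal fitness instruction → Commercial Authorization required.

Annual Certificate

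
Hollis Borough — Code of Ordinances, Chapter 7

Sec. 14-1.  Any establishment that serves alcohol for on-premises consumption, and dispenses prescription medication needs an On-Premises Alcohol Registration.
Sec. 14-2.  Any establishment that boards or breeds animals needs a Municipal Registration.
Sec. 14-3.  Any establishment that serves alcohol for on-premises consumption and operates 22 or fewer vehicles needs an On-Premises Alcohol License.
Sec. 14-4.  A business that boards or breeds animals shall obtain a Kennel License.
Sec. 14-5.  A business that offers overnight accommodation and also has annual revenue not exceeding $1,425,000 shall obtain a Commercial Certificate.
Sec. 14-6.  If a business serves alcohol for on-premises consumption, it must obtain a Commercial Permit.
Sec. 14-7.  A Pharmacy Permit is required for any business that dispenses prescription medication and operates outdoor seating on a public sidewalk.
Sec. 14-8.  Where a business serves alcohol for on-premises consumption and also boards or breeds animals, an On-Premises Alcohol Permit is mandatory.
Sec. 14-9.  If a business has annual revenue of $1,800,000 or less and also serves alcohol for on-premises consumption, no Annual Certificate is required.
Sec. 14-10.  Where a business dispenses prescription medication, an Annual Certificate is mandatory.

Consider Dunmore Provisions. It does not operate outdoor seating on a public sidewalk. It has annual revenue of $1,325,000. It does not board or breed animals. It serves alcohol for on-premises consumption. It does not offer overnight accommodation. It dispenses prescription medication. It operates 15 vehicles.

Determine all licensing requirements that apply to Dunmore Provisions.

Commercial Permit, On-Premises Alcohol License, On-Premises Alcohol Registration

Sec. 14-1. serves alcohol for on-premises consumption; dispenses prescription medication → On-Premises Alcohol Registration required.
Sec. 14-2. does not board or breed animals → Municipal Registration not required.
Sec. 14-3. serves alcohol for on-premises consumption; vehicles 15 ≤ 22 → On-Premises Alcohol License required.
Sec. 14-4. does not board or breed animals → Kennel License not required.
Sec. 14-5. does not offer overnight accommodation; revenue $1,325,000 ≤ $1,425,000 → Commercial Certificate not required.
Sec. 14-6. serves alcohol for on-premises consumption → Commercial Permit required.
Sec. 14-7. dispenses prescription medication; does not operate outdoor seating on a public sidewalk → Pharmacy Permit not required.
Sec. 14-8. serves alcohol for on-premises consumption; does not board or breed animals → On-Premises Alcohol Permit not required.
Sec. 14-9. revenue $1,325,000 ≤ $1,800,000; serves alcohol for on-premises consumption → exempt from Annual Certificate.
Sec. 14-10. dispenses prescription medication → Annual Certificate required.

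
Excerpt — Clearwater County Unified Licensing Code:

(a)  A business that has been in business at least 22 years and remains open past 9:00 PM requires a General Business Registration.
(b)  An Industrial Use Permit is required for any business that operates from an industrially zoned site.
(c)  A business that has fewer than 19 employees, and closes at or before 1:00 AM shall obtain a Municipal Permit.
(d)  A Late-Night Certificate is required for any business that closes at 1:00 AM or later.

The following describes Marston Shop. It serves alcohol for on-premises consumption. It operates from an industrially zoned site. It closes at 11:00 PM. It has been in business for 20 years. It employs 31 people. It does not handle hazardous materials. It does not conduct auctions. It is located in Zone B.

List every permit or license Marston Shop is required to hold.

Industrial Use Permit

(a) years in business 20 < 22; closes 11:00 PM, after 9:00 PM → General Business Registration not required.
(b) operates from an industrially zoned site → Industrial Use Permit required.
(c) employees 31 ≥ 19; closes 11:00 PM, at/before 1:00 AM → Municipal Permit not required.
(d) closes 11:00 PM, at/before 1:00 AM → Late-Night Certificate not required.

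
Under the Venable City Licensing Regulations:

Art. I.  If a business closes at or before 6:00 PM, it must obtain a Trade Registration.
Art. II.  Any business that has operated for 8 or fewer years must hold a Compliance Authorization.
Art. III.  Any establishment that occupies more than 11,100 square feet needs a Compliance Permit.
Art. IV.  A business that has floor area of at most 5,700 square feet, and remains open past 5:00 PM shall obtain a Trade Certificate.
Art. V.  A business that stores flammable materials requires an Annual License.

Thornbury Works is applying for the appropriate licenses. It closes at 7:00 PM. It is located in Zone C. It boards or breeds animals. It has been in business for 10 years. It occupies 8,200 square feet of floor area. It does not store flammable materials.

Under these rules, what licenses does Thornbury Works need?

Art. I. closes 7:00 PM, after 6:00 PM → Trade Registration not required.
Art. II. years in business 10 > 8 → Compliance Authorization not required.
Art. III. floor area 8,200 square feet ≤ 11,100 square feet → Compliance Permit not required.
Art. IV. floor area 8,200 square feet > 5,700 square feet; closes 7:00 PM, after 5:00 PM → Trade Certificate not required.
Art. V. does not store flammable materials → Annual License not required.

None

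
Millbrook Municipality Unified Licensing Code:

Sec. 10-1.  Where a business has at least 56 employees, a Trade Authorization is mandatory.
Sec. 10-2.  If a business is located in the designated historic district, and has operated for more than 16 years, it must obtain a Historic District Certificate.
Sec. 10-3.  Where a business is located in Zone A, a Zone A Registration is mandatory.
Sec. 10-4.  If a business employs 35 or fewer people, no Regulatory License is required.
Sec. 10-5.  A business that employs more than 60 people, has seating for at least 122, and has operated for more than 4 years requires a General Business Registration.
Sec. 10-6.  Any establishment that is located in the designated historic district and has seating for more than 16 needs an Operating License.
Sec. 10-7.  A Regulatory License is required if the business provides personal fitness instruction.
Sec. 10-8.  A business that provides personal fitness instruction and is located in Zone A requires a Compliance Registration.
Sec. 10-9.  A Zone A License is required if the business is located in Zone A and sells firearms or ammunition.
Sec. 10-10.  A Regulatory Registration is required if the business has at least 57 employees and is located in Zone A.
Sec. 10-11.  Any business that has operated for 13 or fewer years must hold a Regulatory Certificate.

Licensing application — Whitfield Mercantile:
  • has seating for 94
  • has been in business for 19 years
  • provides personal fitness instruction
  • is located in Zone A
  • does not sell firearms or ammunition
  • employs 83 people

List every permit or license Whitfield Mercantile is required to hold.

Sec. 10-1. employees 83 ≥ 56 → Trade Authorization required.
Sec. 10-2. is located in Zone A (not: is located in the designated historic district); years in business 19 > 16 → Historic District Certificate not required.
Sec. 10-3. is located in Zone A → Zone A Registration required.
Sec. 10-4. employees 83 > 35 → Regulatory License exemption does not apply.
Sec. 10-5. employees 83 > 60; seating 94 < 122; years in business 19 > 4 → General Business Registration not required.
Sec. 10-6. is located in Zone A (not: is located in the designated historic district); seating 94 > 16 → Operating License not required.
Sec. 10-7. provides personal fitness instruction → Regulatory License required.
Sec. 10-8. provides personal fitness instruction; is located in Zone A → Compliance Registration required.
Sec. 10-9. is located in Zone A; does not sell firearms or ammunition → Zone A License not required.
Sec. 10-10. employees 83 ≥ 57; is located in Zone A → Regulatory Registration required.
Sec. 10-11. years in business 19 > 13 → Regulatory Certificate not required.

Compliance Registration, Regulatory License, Regulatory Registration, Trade Authorization, Zone A Registration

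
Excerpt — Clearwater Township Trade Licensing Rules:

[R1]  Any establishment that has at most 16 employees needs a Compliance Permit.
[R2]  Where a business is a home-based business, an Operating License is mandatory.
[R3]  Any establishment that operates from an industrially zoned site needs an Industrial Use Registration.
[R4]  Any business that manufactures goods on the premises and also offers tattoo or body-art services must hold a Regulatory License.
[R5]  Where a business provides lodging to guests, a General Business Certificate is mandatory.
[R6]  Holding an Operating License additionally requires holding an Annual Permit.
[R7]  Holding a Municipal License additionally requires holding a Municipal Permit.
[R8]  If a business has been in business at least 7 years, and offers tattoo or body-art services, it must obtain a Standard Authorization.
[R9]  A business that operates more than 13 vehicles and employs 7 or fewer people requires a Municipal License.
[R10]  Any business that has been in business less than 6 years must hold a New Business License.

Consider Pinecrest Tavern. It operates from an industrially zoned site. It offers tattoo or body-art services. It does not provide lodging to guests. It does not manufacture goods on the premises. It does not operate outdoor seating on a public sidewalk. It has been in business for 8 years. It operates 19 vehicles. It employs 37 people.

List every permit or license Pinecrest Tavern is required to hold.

[R1] employees 37 > 16 → Compliance Permit not required.
[R2] operates from an industrially zoned site (not: is a home-based business) → Operating License not required.
[R3] operates from an industrially zoned site → Industrial Use Registration required.
[R4] does not manufacture goods on the premises; offers tattoo or body-art services → Regulatory License not required.
[R5] does not provide lodging to guests → General Business Certificate not required.
[R6] Operating License is not required → no effect.
[R7] Municipal License is not required → no effect.
[R8] years in business 8 ≥ 7; offers tattoo or body-art services → Standard Authorization required.
[R9] vehicles 19 > 13; employees 37 > 7 → Municipal License not required.
[R10] years in business 8 ≥ 6 → New Business License not required.

Industrial Use Registration, Standard Authorization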